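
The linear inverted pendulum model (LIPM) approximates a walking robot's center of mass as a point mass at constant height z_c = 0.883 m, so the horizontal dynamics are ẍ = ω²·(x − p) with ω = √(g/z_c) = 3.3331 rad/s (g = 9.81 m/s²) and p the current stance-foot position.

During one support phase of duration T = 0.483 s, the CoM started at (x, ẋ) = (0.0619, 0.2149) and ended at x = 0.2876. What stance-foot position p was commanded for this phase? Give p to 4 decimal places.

ωT = 3.3331·0.483 = 1.609887; cosh(ωT) = 2.601079, sinh(ωT) = 2.401169
x(T) = p + (x₀−p)·cosh(ωT) + (ẋ₀/ω)·sinh(ωT) ⇒ p·(1 − cosh) = x(T) − x₀·cosh − (ẋ₀/ω)·sinh
numerator   = 0.2876 − (0.0619)·2.601079 − (0.2149/3.3331)·2.401169 = -0.028221
denominator = 1 − 2.601079 = -1.601079
p = -0.028221 / -1.601079 = 0.0176

p = 0.0176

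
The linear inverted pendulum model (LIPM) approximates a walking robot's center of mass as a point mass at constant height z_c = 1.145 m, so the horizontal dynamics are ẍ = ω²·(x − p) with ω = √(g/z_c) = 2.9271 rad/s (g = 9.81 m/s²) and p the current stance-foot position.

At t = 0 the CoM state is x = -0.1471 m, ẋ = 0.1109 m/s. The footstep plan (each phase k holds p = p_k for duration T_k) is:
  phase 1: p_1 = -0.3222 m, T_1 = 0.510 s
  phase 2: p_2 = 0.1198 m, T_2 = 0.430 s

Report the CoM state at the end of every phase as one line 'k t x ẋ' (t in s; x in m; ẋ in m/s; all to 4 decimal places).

phase 1: p=-0.3222, T=0.510, ωT=1.492821, cosh=2.337184, sinh=2.112446; start (x,ẋ)=(-0.147100, 0.110900) → end (x,ẋ)=(0.167076, 1.341897)
phase 2: p=0.1198, T=0.430, ωT=1.258653, cosh=1.902356, sinh=1.618320; start (x,ẋ)=(0.167076, 1.341897) → end (x,ẋ)=(0.951636, 2.776711)

1 0.5100 0.1671 1.3419
2 0.9400 0.9516 2.7767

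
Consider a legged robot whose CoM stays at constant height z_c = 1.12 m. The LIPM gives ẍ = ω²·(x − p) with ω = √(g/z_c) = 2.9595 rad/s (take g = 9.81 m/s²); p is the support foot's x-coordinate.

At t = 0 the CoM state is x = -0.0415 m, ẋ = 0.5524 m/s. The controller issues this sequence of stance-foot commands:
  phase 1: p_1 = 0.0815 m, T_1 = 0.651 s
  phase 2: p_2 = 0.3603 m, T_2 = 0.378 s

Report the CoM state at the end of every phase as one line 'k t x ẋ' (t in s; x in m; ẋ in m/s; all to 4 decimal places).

1 0.6510 0.2775 0.7135
2 1.0290 0.5496 0.8734

phase 1: p=0.0815, T=0.651, ωT=1.926635, cosh=3.506000, sinh=3.360363; start (x,ẋ)=(-0.041500, 0.552400) → end (x,ẋ)=(0.277484, 0.713480)
phase 2: p=0.3603, T=0.378, ωT=1.118691, cosh=1.693776, sinh=1.367069; start (x,ẋ)=(0.277484, 0.713480) → end (x,ẋ)=(0.549603, 0.873417)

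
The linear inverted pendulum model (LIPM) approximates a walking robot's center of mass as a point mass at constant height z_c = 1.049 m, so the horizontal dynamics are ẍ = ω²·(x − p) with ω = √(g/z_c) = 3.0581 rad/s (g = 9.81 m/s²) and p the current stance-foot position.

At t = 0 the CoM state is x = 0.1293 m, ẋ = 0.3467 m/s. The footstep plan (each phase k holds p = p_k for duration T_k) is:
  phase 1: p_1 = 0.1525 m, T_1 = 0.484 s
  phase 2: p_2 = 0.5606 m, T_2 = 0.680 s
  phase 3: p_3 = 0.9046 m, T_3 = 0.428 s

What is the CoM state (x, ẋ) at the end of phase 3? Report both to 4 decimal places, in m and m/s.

phase 1: p=0.1525, T=0.484, ωT=1.480120, cosh=2.310542, sinh=2.082932; start (x,ẋ)=(0.129300, 0.346700) → end (x,ẋ)=(0.335040, 0.653285)
phase 2: p=0.5606, T=0.680, ωT=2.079508, cosh=4.062762, sinh=3.937770; start (x,ẋ)=(0.335040, 0.653285) → end (x,ẋ)=(0.485406, -0.062077)
phase 3: p=0.9046, T=0.428, ωT=1.308867, cosh=1.986051, sinh=1.715925; start (x,ẋ)=(0.485406, -0.062077) → end (x,ẋ)=(0.037228, -2.322993)

x = 0.0372, ẋ = -2.3230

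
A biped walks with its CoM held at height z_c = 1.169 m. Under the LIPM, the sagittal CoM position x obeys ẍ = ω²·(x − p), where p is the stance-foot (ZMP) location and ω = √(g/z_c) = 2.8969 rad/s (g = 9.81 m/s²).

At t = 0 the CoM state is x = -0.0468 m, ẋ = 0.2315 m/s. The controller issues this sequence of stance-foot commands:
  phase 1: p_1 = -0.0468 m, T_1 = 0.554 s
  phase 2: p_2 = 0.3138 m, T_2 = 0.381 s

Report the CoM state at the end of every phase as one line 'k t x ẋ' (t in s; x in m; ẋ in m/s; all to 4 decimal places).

phase 1: p=-0.0468, T=0.554, ωT=1.604883, cosh=2.589094, sinh=2.388181; start (x,ẋ)=(-0.046800, 0.231500) → end (x,ẋ)=(0.144047, 0.599375)
phase 2: p=0.3138, T=0.381, ωT=1.103719, cosh=1.673497, sinh=1.341862; start (x,ẋ)=(0.144047, 0.599375) → end (x,ẋ)=(0.307353, 0.343181)

1 0.5540 0.1440 0.5994
2 0.9350 0.3074 0.3432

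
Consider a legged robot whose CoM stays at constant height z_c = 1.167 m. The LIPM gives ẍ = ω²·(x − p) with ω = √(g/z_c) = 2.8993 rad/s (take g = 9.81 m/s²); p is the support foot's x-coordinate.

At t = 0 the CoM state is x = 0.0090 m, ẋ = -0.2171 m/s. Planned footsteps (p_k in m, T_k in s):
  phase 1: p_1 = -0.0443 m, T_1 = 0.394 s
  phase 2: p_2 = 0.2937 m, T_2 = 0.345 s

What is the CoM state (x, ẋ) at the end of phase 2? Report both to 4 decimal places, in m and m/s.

phase 1: p=-0.0443, T=0.394, ωT=1.142324, cosh=1.726560, sinh=1.407484; start (x,ẋ)=(0.009000, -0.217100) → end (x,ẋ)=(-0.057667, -0.157334)
phase 2: p=0.2937, T=0.345, ωT=1.000258, cosh=1.543384, sinh=1.175600; start (x,ẋ)=(-0.057667, -0.157334) → end (x,ẋ)=(-0.312390, -1.440432)

x = -0.3124, ẋ = -1.4404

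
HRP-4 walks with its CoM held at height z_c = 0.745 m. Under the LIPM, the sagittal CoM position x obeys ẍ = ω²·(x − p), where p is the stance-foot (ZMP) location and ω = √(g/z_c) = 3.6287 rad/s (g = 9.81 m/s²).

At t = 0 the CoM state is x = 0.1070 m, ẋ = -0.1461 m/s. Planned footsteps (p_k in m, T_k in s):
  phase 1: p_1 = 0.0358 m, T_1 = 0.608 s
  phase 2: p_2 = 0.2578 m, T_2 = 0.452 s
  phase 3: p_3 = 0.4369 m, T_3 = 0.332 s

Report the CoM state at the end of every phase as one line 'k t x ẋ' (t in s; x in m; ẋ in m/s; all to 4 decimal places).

1 0.6080 0.1824 0.4875
2 1.0600 0.3895 0.6254
3 1.3920 0.6123 0.8756

phase 1: p=0.0358, T=0.608, ωT=2.206250, cosh=4.595853, sinh=4.485740; start (x,ẋ)=(0.107000, -0.146100) → end (x,ẋ)=(0.182418, 0.487497)
phase 2: p=0.2578, T=0.452, ωT=1.640172, cosh=2.675002, sinh=2.481056; start (x,ẋ)=(0.182418, 0.487497) → end (x,ẋ)=(0.389471, 0.625394)
phase 3: p=0.4369, T=0.332, ωT=1.204728, cosh=1.817813, sinh=1.518040; start (x,ẋ)=(0.389471, 0.625394) → end (x,ẋ)=(0.612311, 0.875584)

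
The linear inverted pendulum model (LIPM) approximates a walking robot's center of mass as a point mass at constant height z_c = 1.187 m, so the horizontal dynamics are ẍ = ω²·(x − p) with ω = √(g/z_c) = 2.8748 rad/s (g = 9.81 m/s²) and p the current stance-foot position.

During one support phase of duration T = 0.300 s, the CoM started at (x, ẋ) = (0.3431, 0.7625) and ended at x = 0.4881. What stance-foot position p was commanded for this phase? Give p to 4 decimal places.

p = 0.6292

ωT = 2.8748·0.300 = 0.862440; cosh(ωT) = 1.395532, sinh(ωT) = 0.973402
x(T) = p + (x₀−p)·cosh(ωT) + (ẋ₀/ω)·sinh(ωT) ⇒ p·(1 − cosh) = x(T) − x₀·cosh − (ẋ₀/ω)·sinh
numerator   = 0.4881 − (0.3431)·1.395532 − (0.7625/2.8748)·0.973402 = -0.248888
denominator = 1 − 1.395532 = -0.395532
p = -0.248888 / -0.395532 = 0.6292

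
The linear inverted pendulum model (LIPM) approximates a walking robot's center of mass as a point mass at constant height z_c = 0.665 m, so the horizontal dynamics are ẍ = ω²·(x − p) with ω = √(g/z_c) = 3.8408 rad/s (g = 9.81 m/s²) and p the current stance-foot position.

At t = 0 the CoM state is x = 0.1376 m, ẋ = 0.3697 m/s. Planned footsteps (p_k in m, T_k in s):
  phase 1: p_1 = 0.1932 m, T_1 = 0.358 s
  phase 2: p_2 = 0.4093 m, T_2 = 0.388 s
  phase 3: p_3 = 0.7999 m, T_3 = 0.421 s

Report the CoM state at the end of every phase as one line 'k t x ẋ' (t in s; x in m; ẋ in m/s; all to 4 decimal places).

phase 1: p=0.1932, T=0.358, ωT=1.375006, cosh=2.103970, sinh=1.851132; start (x,ẋ)=(0.137600, 0.369700) → end (x,ẋ)=(0.254402, 0.382531)
phase 2: p=0.4093, T=0.388, ωT=1.490230, cosh=2.331719, sinh=2.106399; start (x,ẋ)=(0.254402, 0.382531) → end (x,ẋ)=(0.257911, -0.361210)
phase 3: p=0.7999, T=0.421, ωT=1.616977, cosh=2.618167, sinh=2.419669; start (x,ẋ)=(0.257911, -0.361210) → end (x,ẋ)=(-0.846676, -5.982662)

1 0.3580 0.2544 0.3825
2 0.7460 0.2579 -0.3612
3 1.1670 -0.8467 -5.9827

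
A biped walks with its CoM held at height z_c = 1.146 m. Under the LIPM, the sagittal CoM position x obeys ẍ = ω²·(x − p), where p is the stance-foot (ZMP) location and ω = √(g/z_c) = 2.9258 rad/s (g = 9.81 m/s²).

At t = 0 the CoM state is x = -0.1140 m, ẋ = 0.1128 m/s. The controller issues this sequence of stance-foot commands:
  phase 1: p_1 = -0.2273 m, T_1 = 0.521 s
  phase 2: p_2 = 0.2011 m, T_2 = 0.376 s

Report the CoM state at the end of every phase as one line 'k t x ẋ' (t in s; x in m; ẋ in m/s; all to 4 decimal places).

1 0.5210 0.1295 0.9963
2 0.8970 0.5365 1.3827

phase 1: p=-0.2273, T=0.521, ωT=1.524342, cosh=2.404942, sinh=2.187178; start (x,ẋ)=(-0.114000, 0.112800) → end (x,ẋ)=(0.129503, 0.996312)
phase 2: p=0.2011, T=0.376, ωT=1.100101, cosh=1.668653, sinh=1.335816; start (x,ẋ)=(0.129503, 0.996312) → end (x,ẋ)=(0.536511, 1.382676)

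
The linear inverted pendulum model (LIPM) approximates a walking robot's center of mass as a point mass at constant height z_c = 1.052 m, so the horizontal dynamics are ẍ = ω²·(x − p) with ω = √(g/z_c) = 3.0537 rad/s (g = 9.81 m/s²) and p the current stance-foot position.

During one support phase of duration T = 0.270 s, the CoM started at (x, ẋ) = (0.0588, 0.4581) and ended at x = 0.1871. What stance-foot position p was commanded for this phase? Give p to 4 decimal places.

p = 0.0863

ωT = 3.0537·0.270 = 0.824499; cosh(ωT) = 1.359596, sinh(ωT) = 0.921142
x(T) = p + (x₀−p)·cosh(ωT) + (ẋ₀/ω)·sinh(ωT) ⇒ p·(1 − cosh) = x(T) − x₀·cosh − (ẋ₀/ω)·sinh
numerator   = 0.1871 − (0.0588)·1.359596 − (0.4581/3.0537)·0.921142 = -0.031029
denominator = 1 − 1.359596 = -0.359596
p = -0.031029 / -0.359596 = 0.0863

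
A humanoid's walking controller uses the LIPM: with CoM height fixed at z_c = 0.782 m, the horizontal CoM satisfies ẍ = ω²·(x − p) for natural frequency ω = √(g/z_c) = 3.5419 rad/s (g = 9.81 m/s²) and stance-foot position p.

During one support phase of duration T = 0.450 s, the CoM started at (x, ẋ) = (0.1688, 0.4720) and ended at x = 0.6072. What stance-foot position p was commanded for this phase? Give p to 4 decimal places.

p = 0.0895

ωT = 3.5419·0.450 = 1.593855; cosh(ωT) = 2.562915, sinh(ωT) = 2.359774
x(T) = p + (x₀−p)·cosh(ωT) + (ẋ₀/ω)·sinh(ωT) ⇒ p·(1 − cosh) = x(T) − x₀·cosh − (ẋ₀/ω)·sinh
numerator   = 0.6072 − (0.1688)·2.562915 − (0.4720/3.5419)·2.359774 = -0.139888
denominator = 1 − 2.562915 = -1.562915
p = -0.139888 / -1.562915 = 0.0895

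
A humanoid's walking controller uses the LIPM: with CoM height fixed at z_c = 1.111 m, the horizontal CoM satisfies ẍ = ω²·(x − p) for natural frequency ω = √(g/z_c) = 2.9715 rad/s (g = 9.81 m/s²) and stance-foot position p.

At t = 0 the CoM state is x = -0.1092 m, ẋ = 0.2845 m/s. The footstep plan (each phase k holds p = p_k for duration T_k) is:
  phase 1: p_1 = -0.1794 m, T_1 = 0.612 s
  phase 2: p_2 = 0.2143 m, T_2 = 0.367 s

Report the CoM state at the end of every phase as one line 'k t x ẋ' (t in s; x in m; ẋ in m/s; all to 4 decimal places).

phase 1: p=-0.1794, T=0.612, ωT=1.818558, cosh=3.162612, sinh=3.000353; start (x,ẋ)=(-0.109200, 0.284500) → end (x,ẋ)=(0.329878, 1.525635)
phase 2: p=0.2143, T=0.367, ωT=1.090540, cosh=1.655958, sinh=1.319924; start (x,ẋ)=(0.329878, 1.525635) → end (x,ẋ)=(1.083370, 2.979702)

1 0.6120 0.3299 1.5256
2 0.9790 1.0834 2.9797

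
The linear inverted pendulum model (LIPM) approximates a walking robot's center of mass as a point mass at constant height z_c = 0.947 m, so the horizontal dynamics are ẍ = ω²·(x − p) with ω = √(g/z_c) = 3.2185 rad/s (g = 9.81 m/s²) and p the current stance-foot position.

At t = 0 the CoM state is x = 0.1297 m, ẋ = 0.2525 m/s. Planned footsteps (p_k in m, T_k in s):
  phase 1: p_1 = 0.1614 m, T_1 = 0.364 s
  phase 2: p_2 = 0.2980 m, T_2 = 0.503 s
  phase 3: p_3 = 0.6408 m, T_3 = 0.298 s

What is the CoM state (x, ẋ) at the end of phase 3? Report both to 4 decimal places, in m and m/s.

x = 0.2153, ẋ = -0.9048

phase 1: p=0.1614, T=0.364, ωT=1.171534, cosh=1.768415, sinh=1.458524; start (x,ẋ)=(0.129700, 0.252500) → end (x,ẋ)=(0.219766, 0.297717)
phase 2: p=0.2980, T=0.503, ωT=1.618906, cosh=2.622839, sinh=2.424724; start (x,ẋ)=(0.219766, 0.297717) → end (x,ẋ)=(0.317097, 0.170330)
phase 3: p=0.6408, T=0.298, ωT=0.959113, cosh=1.496307, sinh=1.113074; start (x,ẋ)=(0.317097, 0.170330) → end (x,ẋ)=(0.215347, -0.904777)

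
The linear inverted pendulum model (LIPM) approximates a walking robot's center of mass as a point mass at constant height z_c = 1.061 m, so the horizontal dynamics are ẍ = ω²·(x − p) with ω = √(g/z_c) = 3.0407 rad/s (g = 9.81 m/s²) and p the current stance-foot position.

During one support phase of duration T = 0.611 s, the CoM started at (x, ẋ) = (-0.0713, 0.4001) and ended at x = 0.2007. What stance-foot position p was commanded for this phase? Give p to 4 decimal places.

p = -0.0102

ωT = 3.0407·0.611 = 1.857868; cosh(ωT) = 3.283029, sinh(ωT) = 3.127025
x(T) = p + (x₀−p)·cosh(ωT) + (ẋ₀/ω)·sinh(ωT) ⇒ p·(1 − cosh) = x(T) − x₀·cosh − (ẋ₀/ω)·sinh
numerator   = 0.2007 − (-0.0713)·3.283029 − (0.4001/3.0407)·3.127025 = 0.023321
denominator = 1 − 3.283029 = -2.283029
p = 0.023321 / -2.283029 = -0.0102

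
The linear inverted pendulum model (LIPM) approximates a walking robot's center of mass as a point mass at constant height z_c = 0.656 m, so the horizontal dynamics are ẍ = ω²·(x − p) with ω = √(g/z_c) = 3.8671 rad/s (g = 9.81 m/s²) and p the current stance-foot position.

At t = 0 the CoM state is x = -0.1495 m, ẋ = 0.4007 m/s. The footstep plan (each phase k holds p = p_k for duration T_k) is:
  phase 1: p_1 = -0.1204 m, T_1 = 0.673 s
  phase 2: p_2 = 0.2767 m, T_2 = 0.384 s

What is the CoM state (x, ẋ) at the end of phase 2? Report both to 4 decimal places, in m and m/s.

phase 1: p=-0.1204, T=0.673, ωT=2.602558, cosh=6.786155, sinh=6.712071; start (x,ẋ)=(-0.149500, 0.400700) → end (x,ẋ)=(0.377612, 1.963885)
phase 2: p=0.2767, T=0.384, ωT=1.484966, cosh=2.320664, sinh=2.094154; start (x,ẋ)=(0.377612, 1.963885) → end (x,ẋ)=(1.574388, 5.374735)

x = 1.5744, ẋ = 5.3747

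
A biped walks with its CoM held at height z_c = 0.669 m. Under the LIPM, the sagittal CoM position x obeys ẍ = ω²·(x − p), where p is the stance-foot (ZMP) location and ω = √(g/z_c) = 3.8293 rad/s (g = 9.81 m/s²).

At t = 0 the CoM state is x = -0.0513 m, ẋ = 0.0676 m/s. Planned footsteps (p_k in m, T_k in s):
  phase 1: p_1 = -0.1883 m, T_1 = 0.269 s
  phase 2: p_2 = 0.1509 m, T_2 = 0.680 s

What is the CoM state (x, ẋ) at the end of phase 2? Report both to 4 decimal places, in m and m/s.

phase 1: p=-0.1883, T=0.269, ωT=1.030082, cosh=1.579136, sinh=1.222158; start (x,ẋ)=(-0.051300, 0.067600) → end (x,ẋ)=(0.049617, 0.747911)
phase 2: p=0.1509, T=0.680, ωT=2.603924, cosh=6.795328, sinh=6.721345; start (x,ẋ)=(0.049617, 0.747911) → end (x,ẋ)=(0.775412, 2.475472)

x = 0.7754, ẋ = 2.4755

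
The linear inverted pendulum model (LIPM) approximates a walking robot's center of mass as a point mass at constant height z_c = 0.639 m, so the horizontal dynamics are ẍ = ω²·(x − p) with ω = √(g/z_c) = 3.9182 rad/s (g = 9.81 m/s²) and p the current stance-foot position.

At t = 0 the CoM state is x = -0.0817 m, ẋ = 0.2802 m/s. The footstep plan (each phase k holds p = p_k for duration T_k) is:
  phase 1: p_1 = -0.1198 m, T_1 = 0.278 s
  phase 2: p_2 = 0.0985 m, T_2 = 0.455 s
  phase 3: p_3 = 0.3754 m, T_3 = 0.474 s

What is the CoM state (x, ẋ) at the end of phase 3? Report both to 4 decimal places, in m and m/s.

x = 1.5109, ẋ = 4.6420

phase 1: p=-0.1198, T=0.278, ωT=1.089260, cosh=1.654269, sinh=1.317804; start (x,ẋ)=(-0.081700, 0.280200) → end (x,ẋ)=(0.037467, 0.660252)
phase 2: p=0.0985, T=0.455, ωT=1.782781, cosh=3.057270, sinh=2.889100; start (x,ẋ)=(0.037467, 0.660252) → end (x,ẋ)=(0.398745, 1.327672)
phase 3: p=0.3754, T=0.474, ωT=1.857227, cosh=3.281026, sinh=3.124921; start (x,ẋ)=(0.398745, 1.327672) → end (x,ẋ)=(1.510868, 4.641968)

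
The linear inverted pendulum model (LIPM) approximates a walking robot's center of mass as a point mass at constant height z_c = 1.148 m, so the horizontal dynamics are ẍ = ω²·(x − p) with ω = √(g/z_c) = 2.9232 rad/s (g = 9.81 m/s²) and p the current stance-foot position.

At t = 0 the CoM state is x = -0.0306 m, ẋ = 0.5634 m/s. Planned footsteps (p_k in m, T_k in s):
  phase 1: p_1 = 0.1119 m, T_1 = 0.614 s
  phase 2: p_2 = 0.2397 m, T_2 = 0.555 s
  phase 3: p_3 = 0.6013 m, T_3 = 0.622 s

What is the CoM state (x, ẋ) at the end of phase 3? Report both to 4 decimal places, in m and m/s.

phase 1: p=0.1119, T=0.614, ωT=1.794845, cosh=3.092347, sinh=2.926194; start (x,ẋ)=(-0.030600, 0.563400) → end (x,ẋ)=(0.235218, 0.523305)
phase 2: p=0.2397, T=0.555, ωT=1.622376, cosh=2.631270, sinh=2.433841; start (x,ẋ)=(0.235218, 0.523305) → end (x,ẋ)=(0.663606, 1.345065)
phase 3: p=0.6013, T=0.622, ωT=1.818230, cosh=3.161630, sinh=2.999317; start (x,ẋ)=(0.663606, 1.345065) → end (x,ẋ)=(2.178378, 4.798873)

x = 2.1784, ẋ = 4.7989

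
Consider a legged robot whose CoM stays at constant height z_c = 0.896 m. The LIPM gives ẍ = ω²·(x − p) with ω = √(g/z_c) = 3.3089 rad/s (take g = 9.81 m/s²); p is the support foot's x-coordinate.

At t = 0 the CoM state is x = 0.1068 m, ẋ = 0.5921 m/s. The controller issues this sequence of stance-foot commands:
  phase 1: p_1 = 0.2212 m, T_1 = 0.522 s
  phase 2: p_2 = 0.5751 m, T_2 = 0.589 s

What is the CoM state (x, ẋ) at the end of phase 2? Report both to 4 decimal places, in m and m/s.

x = 0.5783, ẋ = 0.2020

phase 1: p=0.2212, T=0.522, ωT=1.727246, cosh=2.901457, sinh=2.723683; start (x,ẋ)=(0.106800, 0.592100) → end (x,ẋ)=(0.376654, 0.686934)
phase 2: p=0.5751, T=0.589, ωT=1.948942, cosh=3.581840, sinh=3.439416; start (x,ẋ)=(0.376654, 0.686934) → end (x,ẋ)=(0.578327, 0.202035)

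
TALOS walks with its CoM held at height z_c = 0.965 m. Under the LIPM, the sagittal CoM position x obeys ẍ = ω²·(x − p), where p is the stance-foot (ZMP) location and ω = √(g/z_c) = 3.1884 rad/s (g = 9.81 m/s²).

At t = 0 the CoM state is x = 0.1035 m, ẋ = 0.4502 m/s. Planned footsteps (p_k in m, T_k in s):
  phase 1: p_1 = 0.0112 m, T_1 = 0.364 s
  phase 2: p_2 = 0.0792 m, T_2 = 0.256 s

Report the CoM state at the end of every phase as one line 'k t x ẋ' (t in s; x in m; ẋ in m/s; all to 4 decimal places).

phase 1: p=0.0112, T=0.364, ωT=1.160578, cosh=1.752541, sinh=1.439236; start (x,ẋ)=(0.103500, 0.450200) → end (x,ẋ)=(0.376179, 1.212545)
phase 2: p=0.0792, T=0.256, ωT=0.816230, cosh=1.352026, sinh=0.909931; start (x,ẋ)=(0.376179, 1.212545) → end (x,ẋ)=(0.826769, 2.500995)

1 0.3640 0.3762 1.2125
2 0.6200 0.8268 2.5010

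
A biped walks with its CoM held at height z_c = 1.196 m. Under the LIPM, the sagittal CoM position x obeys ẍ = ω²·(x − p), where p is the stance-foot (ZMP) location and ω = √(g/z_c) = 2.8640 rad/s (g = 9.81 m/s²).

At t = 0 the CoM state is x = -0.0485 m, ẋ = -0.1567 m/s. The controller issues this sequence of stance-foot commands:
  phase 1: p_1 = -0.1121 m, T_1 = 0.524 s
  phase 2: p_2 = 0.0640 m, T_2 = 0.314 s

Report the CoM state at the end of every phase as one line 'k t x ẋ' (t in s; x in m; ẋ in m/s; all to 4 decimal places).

1 0.5240 -0.0790 0.0193
2 0.8380 -0.1339 -0.3923

phase 1: p=-0.1121, T=0.524, ωT=1.500736, cosh=2.353977, sinh=2.131011; start (x,ẋ)=(-0.048500, -0.156700) → end (x,ẋ)=(-0.078983, 0.019296)
phase 2: p=0.0640, T=0.314, ωT=0.899296, cosh=1.432364, sinh=1.025508; start (x,ẋ)=(-0.078983, 0.019296) → end (x,ẋ)=(-0.133894, -0.392308)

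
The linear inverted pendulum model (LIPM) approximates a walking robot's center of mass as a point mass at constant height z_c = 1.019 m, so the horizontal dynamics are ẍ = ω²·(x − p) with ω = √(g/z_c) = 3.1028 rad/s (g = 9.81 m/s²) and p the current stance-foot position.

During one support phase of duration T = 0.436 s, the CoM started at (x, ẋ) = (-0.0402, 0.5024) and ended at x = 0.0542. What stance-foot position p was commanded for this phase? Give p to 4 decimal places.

ωT = 3.1028·0.436 = 1.352821; cosh(ωT) = 2.063416, sinh(ωT) = 1.804906
x(T) = p + (x₀−p)·cosh(ωT) + (ẋ₀/ω)·sinh(ωT) ⇒ p·(1 − cosh) = x(T) − x₀·cosh − (ẋ₀/ω)·sinh
numerator   = 0.0542 − (-0.0402)·2.063416 − (0.5024/3.1028)·1.804906 = -0.155098
denominator = 1 − 2.063416 = -1.063416
p = -0.155098 / -1.063416 = 0.1458

p = 0.1458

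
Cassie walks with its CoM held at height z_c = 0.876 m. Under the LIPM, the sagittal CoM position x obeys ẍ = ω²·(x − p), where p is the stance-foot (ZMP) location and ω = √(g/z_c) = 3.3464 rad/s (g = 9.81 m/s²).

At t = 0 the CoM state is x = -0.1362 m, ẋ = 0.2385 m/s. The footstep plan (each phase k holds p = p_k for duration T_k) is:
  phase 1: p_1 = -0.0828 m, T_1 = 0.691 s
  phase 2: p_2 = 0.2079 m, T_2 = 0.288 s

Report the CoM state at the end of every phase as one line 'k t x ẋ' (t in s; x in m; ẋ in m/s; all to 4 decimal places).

1 0.6910 0.0013 0.3226
2 0.9790 0.0056 -0.2901

phase 1: p=-0.0828, T=0.691, ωT=2.312362, cosh=5.098640, sinh=4.999613; start (x,ẋ)=(-0.136200, 0.238500) → end (x,ẋ)=(0.001258, 0.322606)
phase 2: p=0.2079, T=0.288, ωT=0.963763, cosh=1.501499, sinh=1.120044; start (x,ẋ)=(0.001258, 0.322606) → end (x,ẋ)=(0.005604, -0.290125)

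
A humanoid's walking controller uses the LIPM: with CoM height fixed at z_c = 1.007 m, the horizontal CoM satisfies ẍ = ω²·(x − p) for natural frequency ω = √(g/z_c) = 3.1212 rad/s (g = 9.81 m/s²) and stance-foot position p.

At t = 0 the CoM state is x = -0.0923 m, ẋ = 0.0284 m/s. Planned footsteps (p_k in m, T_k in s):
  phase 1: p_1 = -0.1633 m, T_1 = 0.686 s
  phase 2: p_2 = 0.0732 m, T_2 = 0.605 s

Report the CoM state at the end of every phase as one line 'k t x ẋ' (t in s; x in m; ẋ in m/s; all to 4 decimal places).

1 0.6860 0.1811 1.0523
2 1.2910 1.5265 4.6442

phase 1: p=-0.1633, T=0.686, ωT=2.141143, cosh=4.313340, sinh=4.195820; start (x,ẋ)=(-0.092300, 0.028400) → end (x,ẋ)=(0.181125, 1.052314)
phase 2: p=0.0732, T=0.605, ωT=1.888326, cosh=3.379811, sinh=3.228486; start (x,ẋ)=(0.181125, 1.052314) → end (x,ẋ)=(1.526453, 4.644159)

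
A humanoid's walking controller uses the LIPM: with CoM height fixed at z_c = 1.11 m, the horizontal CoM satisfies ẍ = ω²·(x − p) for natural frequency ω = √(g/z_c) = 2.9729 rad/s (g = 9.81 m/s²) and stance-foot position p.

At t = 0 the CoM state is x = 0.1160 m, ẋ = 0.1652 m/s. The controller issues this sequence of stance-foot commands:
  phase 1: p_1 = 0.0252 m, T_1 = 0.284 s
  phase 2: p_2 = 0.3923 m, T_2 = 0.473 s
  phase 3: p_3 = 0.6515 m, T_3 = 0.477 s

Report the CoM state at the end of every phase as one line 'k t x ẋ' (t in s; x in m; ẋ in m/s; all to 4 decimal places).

phase 1: p=0.0252, T=0.284, ωT=0.844304, cosh=1.378107, sinh=0.948250; start (x,ẋ)=(0.116000, 0.165200) → end (x,ẋ)=(0.203025, 0.483633)
phase 2: p=0.3923, T=0.473, ωT=1.406182, cosh=2.162711, sinh=1.917634; start (x,ẋ)=(0.203025, 0.483633) → end (x,ẋ)=(0.294915, -0.033085)
phase 3: p=0.6515, T=0.477, ωT=1.418073, cosh=2.185669, sinh=1.943488; start (x,ẋ)=(0.294915, -0.033085) → end (x,ẋ)=(-0.149505, -2.132588)

1 0.2840 0.2030 0.4836
2 0.7570 0.2949 -0.0331
3 1.2340 -0.1495 -2.1326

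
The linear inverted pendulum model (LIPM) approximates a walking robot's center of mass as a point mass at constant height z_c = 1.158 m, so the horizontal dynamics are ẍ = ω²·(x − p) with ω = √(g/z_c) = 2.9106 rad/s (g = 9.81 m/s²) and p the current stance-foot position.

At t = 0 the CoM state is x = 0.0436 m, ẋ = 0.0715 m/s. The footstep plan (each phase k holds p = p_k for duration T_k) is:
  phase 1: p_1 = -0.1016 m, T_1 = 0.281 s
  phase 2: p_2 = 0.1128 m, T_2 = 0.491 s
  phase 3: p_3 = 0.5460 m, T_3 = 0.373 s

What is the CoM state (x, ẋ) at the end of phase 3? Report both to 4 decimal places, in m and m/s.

x = 0.8773, ẋ = 1.4279

phase 1: p=-0.1016, T=0.281, ωT=0.817879, cosh=1.353528, sinh=0.912161; start (x,ẋ)=(0.043600, 0.071500) → end (x,ẋ)=(0.117340, 0.482274)
phase 2: p=0.1128, T=0.491, ωT=1.429105, cosh=2.207241, sinh=1.967718; start (x,ẋ)=(0.117340, 0.482274) → end (x,ẋ)=(0.448863, 1.090495)
phase 3: p=0.5460, T=0.373, ωT=1.085654, cosh=1.649528, sinh=1.311847; start (x,ẋ)=(0.448863, 1.090495) → end (x,ẋ)=(0.877270, 1.427907)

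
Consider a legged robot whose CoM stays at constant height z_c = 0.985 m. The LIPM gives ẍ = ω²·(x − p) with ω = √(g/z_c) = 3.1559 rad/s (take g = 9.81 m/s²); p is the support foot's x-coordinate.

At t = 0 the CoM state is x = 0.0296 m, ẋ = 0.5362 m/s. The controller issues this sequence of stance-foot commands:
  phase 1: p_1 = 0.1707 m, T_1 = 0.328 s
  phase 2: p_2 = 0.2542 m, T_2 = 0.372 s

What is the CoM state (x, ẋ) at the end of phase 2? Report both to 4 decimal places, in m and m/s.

phase 1: p=0.1707, T=0.328, ωT=1.035135, cosh=1.585333, sinh=1.230154; start (x,ẋ)=(0.029600, 0.536200) → end (x,ẋ)=(0.156018, 0.302271)
phase 2: p=0.2542, T=0.372, ωT=1.173995, cosh=1.772010, sinh=1.462880; start (x,ẋ)=(0.156018, 0.302271) → end (x,ẋ)=(0.220334, 0.082348)

x = 0.2203, ẋ = 0.0823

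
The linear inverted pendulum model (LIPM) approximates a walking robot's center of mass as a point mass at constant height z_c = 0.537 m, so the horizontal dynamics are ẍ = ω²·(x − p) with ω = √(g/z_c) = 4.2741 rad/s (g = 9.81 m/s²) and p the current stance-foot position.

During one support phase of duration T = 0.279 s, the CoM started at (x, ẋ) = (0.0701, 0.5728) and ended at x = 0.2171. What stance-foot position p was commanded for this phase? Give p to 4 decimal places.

ωT = 4.2741·0.279 = 1.192474; cosh(ωT) = 1.799346, sinh(ωT) = 1.495877
x(T) = p + (x₀−p)·cosh(ωT) + (ẋ₀/ω)·sinh(ωT) ⇒ p·(1 − cosh) = x(T) − x₀·cosh − (ẋ₀/ω)·sinh
numerator   = 0.2171 − (0.0701)·1.799346 − (0.5728/4.2741)·1.495877 = -0.109506
denominator = 1 − 1.799346 = -0.799346
p = -0.109506 / -0.799346 = 0.1370

p = 0.1370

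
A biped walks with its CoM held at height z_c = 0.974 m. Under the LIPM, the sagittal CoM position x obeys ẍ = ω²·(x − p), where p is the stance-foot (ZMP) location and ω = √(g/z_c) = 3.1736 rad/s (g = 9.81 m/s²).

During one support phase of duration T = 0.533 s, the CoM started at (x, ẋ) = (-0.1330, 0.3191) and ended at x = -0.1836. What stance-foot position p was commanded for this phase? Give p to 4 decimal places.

ωT = 3.1736·0.533 = 1.691529; cosh(ωT) = 2.806005, sinh(ωT) = 2.621767
x(T) = p + (x₀−p)·cosh(ωT) + (ẋ₀/ω)·sinh(ωT) ⇒ p·(1 − cosh) = x(T) − x₀·cosh − (ẋ₀/ω)·sinh
numerator   = -0.1836 − (-0.1330)·2.806005 − (0.3191/3.1736)·2.621767 = -0.074016
denominator = 1 − 2.806005 = -1.806005
p = -0.074016 / -1.806005 = 0.0410

p = 0.0410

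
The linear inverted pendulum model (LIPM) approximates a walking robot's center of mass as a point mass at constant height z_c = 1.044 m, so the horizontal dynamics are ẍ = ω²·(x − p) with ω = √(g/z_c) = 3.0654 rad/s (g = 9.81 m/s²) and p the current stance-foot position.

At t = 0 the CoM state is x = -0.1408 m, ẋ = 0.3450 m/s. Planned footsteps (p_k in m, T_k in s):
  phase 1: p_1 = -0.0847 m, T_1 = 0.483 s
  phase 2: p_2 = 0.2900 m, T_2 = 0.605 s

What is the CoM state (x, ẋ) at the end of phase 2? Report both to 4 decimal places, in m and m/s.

phase 1: p=-0.0847, T=0.483, ωT=1.480588, cosh=2.311517, sinh=2.084013; start (x,ẋ)=(-0.140800, 0.345000) → end (x,ẋ)=(0.020172, 0.439088)
phase 2: p=0.2900, T=0.605, ωT=1.854567, cosh=3.272726, sinh=3.116205; start (x,ẋ)=(0.020172, 0.439088) → end (x,ẋ)=(-0.146707, -1.140493)

x = -0.1467, ẋ = -1.1405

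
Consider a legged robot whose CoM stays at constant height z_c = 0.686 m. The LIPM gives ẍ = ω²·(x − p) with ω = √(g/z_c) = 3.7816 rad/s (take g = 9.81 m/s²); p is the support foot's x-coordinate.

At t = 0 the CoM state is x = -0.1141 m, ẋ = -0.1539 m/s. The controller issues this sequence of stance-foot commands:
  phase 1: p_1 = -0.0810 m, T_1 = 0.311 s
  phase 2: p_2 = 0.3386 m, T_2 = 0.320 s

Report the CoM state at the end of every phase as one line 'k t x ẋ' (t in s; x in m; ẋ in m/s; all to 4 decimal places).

phase 1: p=-0.0810, T=0.311, ωT=1.176078, cosh=1.775060, sinh=1.466574; start (x,ẋ)=(-0.114100, -0.153900) → end (x,ẋ)=(-0.199440, -0.456754)
phase 2: p=0.3386, T=0.320, ωT=1.210112, cosh=1.826012, sinh=1.527848; start (x,ẋ)=(-0.199440, -0.456754) → end (x,ẋ)=(-0.828406, -3.942677)

1 0.3110 -0.1994 -0.4568
2 0.6310 -0.8284 -3.9427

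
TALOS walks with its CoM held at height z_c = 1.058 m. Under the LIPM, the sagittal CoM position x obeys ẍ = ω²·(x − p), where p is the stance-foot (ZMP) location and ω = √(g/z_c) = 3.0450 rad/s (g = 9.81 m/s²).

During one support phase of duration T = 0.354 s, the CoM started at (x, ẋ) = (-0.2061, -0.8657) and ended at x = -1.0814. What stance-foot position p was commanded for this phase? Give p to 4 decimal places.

ωT = 3.0450·0.354 = 1.077930; cosh(ωT) = 1.639445, sinh(ωT) = 1.299146
x(T) = p + (x₀−p)·cosh(ωT) + (ẋ₀/ω)·sinh(ωT) ⇒ p·(1 − cosh) = x(T) − x₀·cosh − (ẋ₀/ω)·sinh
numerator   = -1.0814 − (-0.2061)·1.639445 − (-0.8657/3.0450)·1.299146 = -0.374161
denominator = 1 − 1.639445 = -0.639445
p = -0.374161 / -0.639445 = 0.5851

p = 0.5851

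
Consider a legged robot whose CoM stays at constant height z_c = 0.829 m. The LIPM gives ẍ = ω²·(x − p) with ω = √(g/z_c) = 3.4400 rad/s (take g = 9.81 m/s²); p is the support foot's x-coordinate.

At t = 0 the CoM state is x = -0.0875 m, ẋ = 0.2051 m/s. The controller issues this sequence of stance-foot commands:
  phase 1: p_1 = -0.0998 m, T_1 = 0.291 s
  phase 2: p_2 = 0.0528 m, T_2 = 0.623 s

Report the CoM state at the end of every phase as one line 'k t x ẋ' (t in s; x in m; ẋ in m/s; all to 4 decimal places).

phase 1: p=-0.0998, T=0.291, ωT=1.001040, cosh=1.544304, sinh=1.176807; start (x,ẋ)=(-0.087500, 0.205100) → end (x,ẋ)=(-0.010641, 0.366530)
phase 2: p=0.0528, T=0.623, ωT=2.143120, cosh=4.321643, sinh=4.204354; start (x,ẋ)=(-0.010641, 0.366530) → end (x,ẋ)=(0.226600, 0.666459)

1 0.2910 -0.0106 0.3665
2 0.9140 0.2266 0.6665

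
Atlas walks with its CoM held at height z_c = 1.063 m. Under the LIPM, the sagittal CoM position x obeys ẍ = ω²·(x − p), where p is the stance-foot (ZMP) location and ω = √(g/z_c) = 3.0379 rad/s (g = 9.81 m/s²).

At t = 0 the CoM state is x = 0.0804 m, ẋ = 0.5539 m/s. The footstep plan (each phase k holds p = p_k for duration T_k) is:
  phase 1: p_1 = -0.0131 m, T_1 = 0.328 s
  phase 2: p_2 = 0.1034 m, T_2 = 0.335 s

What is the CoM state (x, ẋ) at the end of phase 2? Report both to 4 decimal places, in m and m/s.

phase 1: p=-0.0131, T=0.328, ωT=0.996431, cosh=1.538896, sinh=1.169702; start (x,ẋ)=(0.080400, 0.553900) → end (x,ẋ)=(0.344058, 1.184641)
phase 2: p=0.1034, T=0.335, ωT=1.017697, cosh=1.564120, sinh=1.202694; start (x,ẋ)=(0.344058, 1.184641) → end (x,ẋ)=(0.948814, 2.732206)

x = 0.9488, ẋ = 2.7322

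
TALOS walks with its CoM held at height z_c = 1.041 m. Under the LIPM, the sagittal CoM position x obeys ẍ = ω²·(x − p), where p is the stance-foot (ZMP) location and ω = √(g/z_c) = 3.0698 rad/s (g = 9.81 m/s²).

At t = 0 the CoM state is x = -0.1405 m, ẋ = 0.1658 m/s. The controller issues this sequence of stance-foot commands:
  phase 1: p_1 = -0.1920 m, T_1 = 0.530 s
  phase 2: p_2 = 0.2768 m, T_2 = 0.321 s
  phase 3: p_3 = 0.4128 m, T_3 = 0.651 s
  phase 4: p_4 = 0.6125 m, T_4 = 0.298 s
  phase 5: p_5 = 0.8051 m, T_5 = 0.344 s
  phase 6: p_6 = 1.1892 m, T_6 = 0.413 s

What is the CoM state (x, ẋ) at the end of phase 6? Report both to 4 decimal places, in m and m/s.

x = 1.2747, ẋ = 0.6814

phase 1: p=-0.1920, T=0.530, ωT=1.626994, cosh=2.642537, sinh=2.446018; start (x,ẋ)=(-0.140500, 0.165800) → end (x,ẋ)=(0.076200, 0.824835)
phase 2: p=0.2768, T=0.321, ωT=0.985406, cosh=1.526093, sinh=1.152806; start (x,ẋ)=(0.076200, 0.824835) → end (x,ẋ)=(0.280417, 0.548876)
phase 3: p=0.4128, T=0.651, ωT=1.998440, cosh=3.756542, sinh=3.620995; start (x,ẋ)=(0.280417, 0.548876) → end (x,ẋ)=(0.562928, 0.590346)
phase 4: p=0.6125, T=0.298, ωT=0.914800, cosh=1.448437, sinh=1.047840; start (x,ẋ)=(0.562928, 0.590346) → end (x,ẋ)=(0.742206, 0.695624)
phase 5: p=0.8051, T=0.344, ωT=1.056011, cosh=1.611361, sinh=1.263520; start (x,ẋ)=(0.742206, 0.695624) → end (x,ẋ)=(0.990072, 0.876951)
phase 6: p=1.1892, T=0.413, ωT=1.267827, cosh=1.917284, sinh=1.635841; start (x,ẋ)=(0.990072, 0.876951) → end (x,ẋ)=(1.274726, 0.681400)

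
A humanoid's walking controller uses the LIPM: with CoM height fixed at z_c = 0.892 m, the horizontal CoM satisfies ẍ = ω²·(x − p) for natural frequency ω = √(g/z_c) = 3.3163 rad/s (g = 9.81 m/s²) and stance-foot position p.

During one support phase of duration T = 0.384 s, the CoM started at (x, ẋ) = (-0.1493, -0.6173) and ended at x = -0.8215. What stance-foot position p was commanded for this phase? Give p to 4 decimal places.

p = 0.2454

ωT = 3.3163·0.384 = 1.273459; cosh(ωT) = 1.926527, sinh(ωT) = 1.646665
x(T) = p + (x₀−p)·cosh(ωT) + (ẋ₀/ω)·sinh(ωT) ⇒ p·(1 − cosh) = x(T) − x₀·cosh − (ẋ₀/ω)·sinh
numerator   = -0.8215 − (-0.1493)·1.926527 − (-0.6173/3.3163)·1.646665 = -0.227357
denominator = 1 − 1.926527 = -0.926527
p = -0.227357 / -0.926527 = 0.2454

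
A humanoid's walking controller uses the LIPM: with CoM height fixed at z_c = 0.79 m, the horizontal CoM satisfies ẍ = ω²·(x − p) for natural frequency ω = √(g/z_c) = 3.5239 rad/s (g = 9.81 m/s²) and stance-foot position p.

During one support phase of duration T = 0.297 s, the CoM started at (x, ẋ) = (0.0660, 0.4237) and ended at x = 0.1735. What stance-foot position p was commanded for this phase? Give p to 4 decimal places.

ωT = 3.5239·0.297 = 1.046598; cosh(ωT) = 1.599538, sinh(ωT) = 1.248408
x(T) = p + (x₀−p)·cosh(ωT) + (ẋ₀/ω)·sinh(ωT) ⇒ p·(1 − cosh) = x(T) − x₀·cosh − (ẋ₀/ω)·sinh
numerator   = 0.1735 − (0.0660)·1.599538 − (0.4237/3.5239)·1.248408 = -0.082173
denominator = 1 − 1.599538 = -0.599538
p = -0.082173 / -0.599538 = 0.1371

p = 0.1371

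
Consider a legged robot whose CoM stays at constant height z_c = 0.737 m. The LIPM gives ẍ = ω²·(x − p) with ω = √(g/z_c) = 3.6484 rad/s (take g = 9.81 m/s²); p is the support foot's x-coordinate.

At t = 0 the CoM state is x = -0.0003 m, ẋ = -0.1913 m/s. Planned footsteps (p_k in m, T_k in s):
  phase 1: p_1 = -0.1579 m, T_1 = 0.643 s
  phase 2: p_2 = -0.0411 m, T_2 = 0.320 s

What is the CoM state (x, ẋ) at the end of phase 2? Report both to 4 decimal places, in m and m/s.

x = 1.5210, ẋ = 5.8089

phase 1: p=-0.1579, T=0.643, ωT=2.345921, cosh=5.269324, sinh=5.173565; start (x,ẋ)=(-0.000300, -0.191300) → end (x,ẋ)=(0.401275, 1.966715)
phase 2: p=-0.0411, T=0.320, ωT=1.167488, cosh=1.762528, sinh=1.451381; start (x,ẋ)=(0.401275, 1.966715) → end (x,ẋ)=(1.520983, 5.808863)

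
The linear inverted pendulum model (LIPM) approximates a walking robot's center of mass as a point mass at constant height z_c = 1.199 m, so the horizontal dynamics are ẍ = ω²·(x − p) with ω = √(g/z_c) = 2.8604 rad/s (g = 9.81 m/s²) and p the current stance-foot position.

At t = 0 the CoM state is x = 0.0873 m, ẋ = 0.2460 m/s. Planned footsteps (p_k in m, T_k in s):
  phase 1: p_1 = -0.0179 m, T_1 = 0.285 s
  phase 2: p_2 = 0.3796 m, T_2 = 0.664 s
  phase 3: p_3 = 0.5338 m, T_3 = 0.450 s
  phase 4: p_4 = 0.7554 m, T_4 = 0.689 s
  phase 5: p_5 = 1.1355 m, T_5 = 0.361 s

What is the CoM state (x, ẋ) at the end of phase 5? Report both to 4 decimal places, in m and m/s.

phase 1: p=-0.0179, T=0.285, ωT=0.815214, cosh=1.351102, sinh=0.908557; start (x,ẋ)=(0.087300, 0.246000) → end (x,ẋ)=(0.202374, 0.605769)
phase 2: p=0.3796, T=0.664, ωT=1.899306, cosh=3.415463, sinh=3.265790; start (x,ẋ)=(0.202374, 0.605769) → end (x,ẋ)=(0.465911, 0.413426)
phase 3: p=0.5338, T=0.450, ωT=1.287180, cosh=1.949302, sinh=1.673254; start (x,ẋ)=(0.465911, 0.413426) → end (x,ẋ)=(0.643307, 0.480966)
phase 4: p=0.7554, T=0.689, ωT=1.970816, cosh=3.657935, sinh=3.518592; start (x,ẋ)=(0.643307, 0.480966) → end (x,ẋ)=(0.937010, 0.631174)
phase 5: p=1.1355, T=0.361, ωT=1.032604, cosh=1.582224, sinh=1.226146; start (x,ẋ)=(0.937010, 0.631174) → end (x,ẋ)=(1.092005, 0.302501)

x = 1.0920, ẋ = 0.3025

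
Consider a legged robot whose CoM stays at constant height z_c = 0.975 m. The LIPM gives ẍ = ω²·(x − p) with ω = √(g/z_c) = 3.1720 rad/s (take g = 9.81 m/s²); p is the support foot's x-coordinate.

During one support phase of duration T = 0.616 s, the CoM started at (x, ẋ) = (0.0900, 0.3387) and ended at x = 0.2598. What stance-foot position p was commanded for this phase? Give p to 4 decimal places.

p = 0.1667

ωT = 3.1720·0.616 = 1.953952; cosh(ωT) = 3.599116, sinh(ωT) = 3.457404
x(T) = p + (x₀−p)·cosh(ωT) + (ẋ₀/ω)·sinh(ωT) ⇒ p·(1 − cosh) = x(T) − x₀·cosh − (ẋ₀/ω)·sinh
numerator   = 0.2598 − (0.0900)·3.599116 − (0.3387/3.1720)·3.457404 = -0.433295
denominator = 1 − 3.599116 = -2.599116
p = -0.433295 / -2.599116 = 0.1667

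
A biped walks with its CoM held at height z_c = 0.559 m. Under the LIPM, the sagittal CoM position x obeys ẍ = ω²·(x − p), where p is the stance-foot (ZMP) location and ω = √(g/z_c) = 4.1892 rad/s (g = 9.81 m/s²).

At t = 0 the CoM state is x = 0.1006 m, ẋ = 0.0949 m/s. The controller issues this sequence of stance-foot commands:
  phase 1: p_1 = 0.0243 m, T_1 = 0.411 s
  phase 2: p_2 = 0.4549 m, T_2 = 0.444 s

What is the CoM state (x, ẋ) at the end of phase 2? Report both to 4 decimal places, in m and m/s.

phase 1: p=0.0243, T=0.411, ωT=1.721761, cosh=2.886562, sinh=2.707811; start (x,ẋ)=(0.100600, 0.094900) → end (x,ẋ)=(0.305886, 1.139448)
phase 2: p=0.4549, T=0.444, ωT=1.860005, cosh=3.289720, sinh=3.134048; start (x,ẋ)=(0.305886, 1.139448) → end (x,ẋ)=(0.817136, 1.792039)

x = 0.8171, ẋ = 1.7920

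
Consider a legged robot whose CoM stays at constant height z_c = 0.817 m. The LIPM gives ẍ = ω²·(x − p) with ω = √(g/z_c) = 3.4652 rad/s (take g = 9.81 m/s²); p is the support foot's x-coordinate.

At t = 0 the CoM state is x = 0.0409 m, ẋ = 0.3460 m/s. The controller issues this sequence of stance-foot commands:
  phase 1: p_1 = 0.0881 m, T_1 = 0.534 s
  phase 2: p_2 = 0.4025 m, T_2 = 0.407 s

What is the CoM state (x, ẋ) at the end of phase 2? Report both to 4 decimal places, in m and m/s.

phase 1: p=0.0881, T=0.534, ωT=1.850417, cosh=3.259821, sinh=3.102650; start (x,ẋ)=(0.040900, 0.346000) → end (x,ẋ)=(0.244036, 0.620437)
phase 2: p=0.4025, T=0.407, ωT=1.410336, cosh=2.170697, sinh=1.926636; start (x,ẋ)=(0.244036, 0.620437) → end (x,ẋ)=(0.403482, 0.288845)

x = 0.4035, ẋ = 0.2888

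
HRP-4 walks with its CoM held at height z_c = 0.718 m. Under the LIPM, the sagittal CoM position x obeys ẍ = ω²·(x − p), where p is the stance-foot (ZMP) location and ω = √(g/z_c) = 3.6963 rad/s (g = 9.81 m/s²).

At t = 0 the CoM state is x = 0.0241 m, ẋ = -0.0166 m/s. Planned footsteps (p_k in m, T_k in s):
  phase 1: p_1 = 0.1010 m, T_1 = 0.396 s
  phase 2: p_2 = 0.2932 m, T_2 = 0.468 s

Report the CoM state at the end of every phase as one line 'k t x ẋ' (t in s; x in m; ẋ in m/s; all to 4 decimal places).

phase 1: p=0.1010, T=0.396, ωT=1.463735, cosh=2.276721, sinh=2.045350; start (x,ẋ)=(0.024100, -0.016600) → end (x,ẋ)=(-0.083265, -0.619175)
phase 2: p=0.2932, T=0.468, ωT=1.729868, cosh=2.908610, sinh=2.731302; start (x,ẋ)=(-0.083265, -0.619175) → end (x,ẋ)=(-1.259317, -5.601626)

1 0.3960 -0.0833 -0.6192
2 0.8640 -1.2593 -5.6016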